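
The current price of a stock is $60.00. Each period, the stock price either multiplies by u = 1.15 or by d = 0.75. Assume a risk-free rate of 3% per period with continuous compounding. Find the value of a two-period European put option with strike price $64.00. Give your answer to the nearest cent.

$7.38

Risk-neutral probability p = (e^0.03 − 0.75)/(1.15 − 0.75) = 0.2805/0.4000 = 0.7011
Terminal stock prices: S_uu = 79.35, S_ud = 51.75, S_dd = 33.75
Terminal payoffs (K − S): max(-15.35, 0) = 0, max(12.25, 0) = 12.25, max(30.25, 0) = 30.25
Node u (S = 69): V_u = e^(−0.03)·[0.7011·0.0000 + 0.2989·12.2500] = 3.5529
Node d (S = 45): V_d = e^(−0.03)·[0.7011·12.2500 + 0.2989·30.2500] = 17.1085
Node 0 (S = 60): V_0 = e^(−0.03)·[0.7011·3.5529 + 0.2989·17.1085] = 7.3794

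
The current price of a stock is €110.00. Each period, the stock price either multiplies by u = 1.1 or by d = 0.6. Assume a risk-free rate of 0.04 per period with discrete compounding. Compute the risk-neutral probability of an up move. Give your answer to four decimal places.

Risk-neutral probability p = (1 + 0.04 − 0.6)/(1.1 − 0.6) = 0.4400/0.5000 = 0.8800

p = 0.8800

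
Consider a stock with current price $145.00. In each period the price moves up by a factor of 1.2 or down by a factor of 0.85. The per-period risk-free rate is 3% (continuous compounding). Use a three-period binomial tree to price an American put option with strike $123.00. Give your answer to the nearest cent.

$4.03

Risk-neutral probability p = (e^0.03 − 0.85)/(1.2 − 0.85) = 0.1805/0.3500 = 0.5156
Terminal stock prices: S_uuu = 250.6, S_uud = 177.5, S_udd = 125.7, S_ddd = 89.05
Terminal payoffs (K − S): max(-127.6, 0) = 0, max(-54.48, 0) = 0, max(-2.715, 0) = 0, max(33.95, 0) = 33.95
Node uu (S = 208.8): continuation = e^(−0.03)·[0.5156·0.0000 + 0.4844·0.0000] = 0.0000; exercise value = 0.0000 ≤ continuation, so V_uu = 0.0000
Node ud (S = 147.9): continuation = e^(−0.03)·[0.5156·0.0000 + 0.4844·0.0000] = 0.0000; exercise value = 0.0000 ≤ continuation, so V_ud = 0.0000
Node dd (S = 104.8): continuation = e^(−0.03)·[0.5156·0.0000 + 0.4844·33.9519] = 15.9607; exercise value = 18.2375 > continuation, so V_dd = 18.2375 (exercise)
Node u (S = 174): continuation = e^(−0.03)·[0.5156·0.0000 + 0.4844·0.0000] = 0.0000; exercise value = 0.0000 ≤ continuation, so V_u = 0.0000
Node d (S = 123.2): continuation = e^(−0.03)·[0.5156·0.0000 + 0.4844·18.2375] = 8.5734; exercise value = 0.0000 ≤ continuation, so V_d = 8.5734
Node 0 (S = 145): continuation = e^(−0.03)·[0.5156·0.0000 + 0.4844·8.5734] = 4.0304; exercise value = 0.0000 ≤ continuation, so V_0 = 4.0304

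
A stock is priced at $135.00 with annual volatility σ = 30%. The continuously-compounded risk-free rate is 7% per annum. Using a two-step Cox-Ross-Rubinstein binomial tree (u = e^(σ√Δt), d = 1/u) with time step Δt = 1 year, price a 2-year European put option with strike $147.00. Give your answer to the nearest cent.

CRR parameters: u = e^(σ√Δt) = e^(0.3·√1) = 1.3499, d = 1/u = 0.7408
Per-period rate: rΔt = 0.07·1 = 0.07, so R = e^0.07 = 1.0725
Risk-neutral probability p = (e^0.07 − 0.7408)/(1.3499 − 0.7408) = 0.3317/0.6090 = 0.5446
Terminal stock prices: S_uu = 246, S_ud = 135, S_dd = 74.09
Terminal payoffs (K − S): max(-98.99, 0) = 0, max(12, 0) = 12, max(72.91, 0) = 72.91
Node u (S = 182.2): V_u = e^(−0.07)·[0.5446·0.0000 + 0.4554·12.0000] = 5.0952
Node d (S = 100): V_d = e^(−0.07)·[0.5446·12.0000 + 0.4554·72.9104] = 37.0514
Node 0 (S = 135): V_0 = e^(−0.07)·[0.5446·5.0952 + 0.4554·37.0514] = 18.3194

$18.32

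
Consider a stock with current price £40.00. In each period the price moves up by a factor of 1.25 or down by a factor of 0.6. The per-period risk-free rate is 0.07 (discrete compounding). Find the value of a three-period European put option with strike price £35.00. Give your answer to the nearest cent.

£2.77

Risk-neutral probability p = (1 + 0.07 − 0.6)/(1.25 − 0.6) = 0.4700/0.6500 = 0.7231
Terminal stock prices: S_uuu = 78.12, S_uud = 37.5, S_udd = 18, S_ddd = 8.64
Terminal payoffs (K − S): max(-43.12, 0) = 0, max(-2.5, 0) = 0, max(17, 0) = 17, max(26.36, 0) = 26.36
Node uu (S = 62.5): V_uu = 1/1.07·[0.7231·0.0000 + 0.2769·0.0000] = 0.0000
Node ud (S = 30): V_ud = 1/1.07·[0.7231·0.0000 + 0.2769·17.0000] = 4.3997
Node dd (S = 14.4): V_dd = 1/1.07·[0.7231·17.0000 + 0.2769·26.3600] = 18.3103
Node u (S = 50): V_u = 1/1.07·[0.7231·0.0000 + 0.2769·4.3997] = 1.1387
Node d (S = 24): V_d = 1/1.07·[0.7231·4.3997 + 0.2769·18.3103] = 7.7120
Node 0 (S = 40): V_0 = 1/1.07·[0.7231·1.1387 + 0.2769·7.7120] = 2.7654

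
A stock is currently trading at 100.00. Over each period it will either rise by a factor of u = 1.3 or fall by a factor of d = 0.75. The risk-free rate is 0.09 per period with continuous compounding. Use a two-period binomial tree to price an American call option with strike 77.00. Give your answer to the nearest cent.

Risk-neutral probability p = (e^0.09 − 0.75)/(1.3 − 0.75) = 0.3442/0.5500 = 0.6258
Terminal stock prices: S_uu = 169, S_ud = 97.5, S_dd = 56.25
Terminal payoffs (S − K): max(92, 0) = 92, max(20.5, 0) = 20.5, max(-20.75, 0) = 0
Node u (S = 130): continuation = e^(−0.09)·[0.6258·92.0000 + 0.3742·20.5000] = 59.6273; exercise value = 53.0000 ≤ continuation, so V_u = 59.6273
Node d (S = 75): continuation = e^(−0.09)·[0.6258·20.5000 + 0.3742·0.0000] = 11.7242; exercise value = 0.0000 ≤ continuation, so V_d = 11.7242
Node 0 (S = 100): continuation = e^(−0.09)·[0.6258·59.6273 + 0.3742·11.7242] = 38.1115; exercise value = 23.0000 ≤ continuation, so V_0 = 38.1115

38.11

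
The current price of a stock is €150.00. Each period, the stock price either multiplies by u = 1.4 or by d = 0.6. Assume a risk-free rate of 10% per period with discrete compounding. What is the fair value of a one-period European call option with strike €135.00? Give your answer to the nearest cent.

Risk-neutral probability p = (1 + 0.1 − 0.6)/(1.4 − 0.6) = 0.5000/0.8000 = 0.6250
Terminal stock prices: S_u = 210, S_d = 90
Terminal payoffs (S − K): max(75, 0) = 75, max(-45, 0) = 0
Node 0 (S = 150): V_0 = 1/1.1·[0.6250·75.0000 + 0.3750·0.0000] = 42.6136

€42.61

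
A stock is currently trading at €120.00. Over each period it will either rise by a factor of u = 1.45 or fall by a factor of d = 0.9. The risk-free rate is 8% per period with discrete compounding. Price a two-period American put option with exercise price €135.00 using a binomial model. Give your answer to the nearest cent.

€16.82

Risk-neutral probability p = (1 + 0.08 − 0.9)/(1.45 − 0.9) = 0.1800/0.5500 = 0.3273
Terminal stock prices: S_uu = 252.3, S_ud = 156.6, S_dd = 97.2
Terminal payoffs (K − S): max(-117.3, 0) = 0, max(-21.6, 0) = 0, max(37.8, 0) = 37.8
Node u (S = 174): continuation = 1/1.08·[0.3273·0.0000 + 0.6727·0.0000] = 0.0000; exercise value = 0.0000 ≤ continuation, so V_u = 0.0000
Node d (S = 108): continuation = 1/1.08·[0.3273·0.0000 + 0.6727·37.8000] = 23.5455; exercise value = 27.0000 > continuation, so V_d = 27.0000 (exercise)
Node 0 (S = 120): continuation = 1/1.08·[0.3273·0.0000 + 0.6727·27.0000] = 16.8182; exercise value = 15.0000 ≤ continuation, so V_0 = 16.8182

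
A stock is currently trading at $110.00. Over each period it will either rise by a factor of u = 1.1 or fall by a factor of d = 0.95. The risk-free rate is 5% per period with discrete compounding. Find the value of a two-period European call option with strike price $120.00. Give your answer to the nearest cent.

Risk-neutral probability p = (1 + 0.05 − 0.95)/(1.1 − 0.95) = 0.1000/0.1500 = 0.6667
Terminal stock prices: S_uu = 133.1, S_ud = 115, S_dd = 99.27
Terminal payoffs (S − K): max(13.1, 0) = 13.1, max(-5.05, 0) = 0, max(-20.73, 0) = 0
Node u (S = 121): V_u = 1/1.05·[0.6667·13.1000 + 0.3333·0.0000] = 8.3175
Node d (S = 104.5): V_d = 1/1.05·[0.6667·0.0000 + 0.3333·0.0000] = 0.0000
Node 0 (S = 110): V_0 = 1/1.05·[0.6667·8.3175 + 0.3333·0.0000] = 5.2809

$5.28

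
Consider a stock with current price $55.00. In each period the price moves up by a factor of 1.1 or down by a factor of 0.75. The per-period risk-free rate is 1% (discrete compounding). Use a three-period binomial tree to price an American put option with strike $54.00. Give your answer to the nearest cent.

Risk-neutral probability p = (1 + 0.01 − 0.75)/(1.1 − 0.75) = 0.2600/0.3500 = 0.7429
Terminal stock prices: S_uuu = 73.21, S_uud = 49.91, S_udd = 34.03, S_ddd = 23.2
Terminal payoffs (K − S): max(-19.21, 0) = 0, max(4.087, 0) = 4.087, max(19.97, 0) = 19.97, max(30.8, 0) = 30.8
Node uu (S = 66.55): continuation = 1/1.01·[0.7429·0.0000 + 0.2571·4.0875] = 1.0407; exercise value = 0.0000 ≤ continuation, so V_uu = 1.0407
Node ud (S = 45.38): continuation = 1/1.01·[0.7429·4.0875 + 0.2571·19.9687] = 8.0903; exercise value = 8.6250 > continuation, so V_ud = 8.6250 (exercise)
Node dd (S = 30.94): continuation = 1/1.01·[0.7429·19.9687 + 0.2571·30.7969] = 22.5278; exercise value = 23.0625 > continuation, so V_dd = 23.0625 (exercise)
Node u (S = 60.5): continuation = 1/1.01·[0.7429·1.0407 + 0.2571·8.6250] = 2.9613; exercise value = 0.0000 ≤ continuation, so V_u = 2.9613
Node d (S = 41.25): continuation = 1/1.01·[0.7429·8.6250 + 0.2571·23.0625] = 12.2153; exercise value = 12.7500 > continuation, so V_d = 12.7500 (exercise)
Node 0 (S = 55): continuation = 1/1.01·[0.7429·2.9613 + 0.2571·12.7500] = 5.4242; exercise value = 0.0000 ≤ continuation, so V_0 = 5.4242

$5.42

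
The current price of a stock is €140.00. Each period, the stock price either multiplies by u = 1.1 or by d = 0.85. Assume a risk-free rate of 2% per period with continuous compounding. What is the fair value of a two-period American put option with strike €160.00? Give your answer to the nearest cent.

Risk-neutral probability p = (e^0.02 − 0.85)/(1.1 − 0.85) = 0.1702/0.2500 = 0.6808
Terminal stock prices: S_uu = 169.4, S_ud = 130.9, S_dd = 101.1
Terminal payoffs (K − S): max(-9.4, 0) = 0, max(29.1, 0) = 29.1, max(58.85, 0) = 58.85
Node u (S = 154): continuation = e^(−0.02)·[0.6808·0.0000 + 0.3192·29.1000] = 9.1046; exercise value = 6.0000 ≤ continuation, so V_u = 9.1046
Node d (S = 119): continuation = e^(−0.02)·[0.6808·29.1000 + 0.3192·58.8500] = 37.8318; exercise value = 41.0000 > continuation, so V_d = 41.0000 (exercise)
Node 0 (S = 140): continuation = e^(−0.02)·[0.6808·9.1046 + 0.3192·41.0000] = 18.9036; exercise value = 20.0000 > continuation, so V_0 = 20.0000 (exercise)

€20.00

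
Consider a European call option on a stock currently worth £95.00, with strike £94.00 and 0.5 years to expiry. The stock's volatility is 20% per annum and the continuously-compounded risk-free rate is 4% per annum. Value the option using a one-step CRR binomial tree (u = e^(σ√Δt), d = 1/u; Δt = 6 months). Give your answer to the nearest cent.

CRR parameters: u = e^(σ√Δt) = e^(0.2·√0.5) = 1.1519, d = 1/u = 0.8681
Per-period rate: rΔt = 0.04·0.5 = 0.02, so R = e^0.02 = 1.0202
Risk-neutral probability p = (e^0.02 − 0.8681)/(1.1519 − 0.8681) = 0.1521/0.2838 = 0.5359
Terminal stock prices: S_u = 109.4, S_d = 82.47
Terminal payoffs (S − K): max(15.43, 0) = 15.43, max(-11.53, 0) = 0
Node 0 (S = 95): V_0 = e^(−0.02)·[0.5359·15.4314 + 0.4641·0.0000] = 8.1058

£8.11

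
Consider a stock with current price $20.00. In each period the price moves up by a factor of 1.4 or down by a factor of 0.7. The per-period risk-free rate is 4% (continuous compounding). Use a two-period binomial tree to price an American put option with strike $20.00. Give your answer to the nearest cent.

Risk-neutral probability p = (e^0.04 − 0.7)/(1.4 − 0.7) = 0.3408/0.7000 = 0.4869
Terminal stock prices: S_uu = 39.2, S_ud = 19.6, S_dd = 9.8
Terminal payoffs (K − S): max(-19.2, 0) = 0, max(0.4, 0) = 0.4, max(10.2, 0) = 10.2
Node u (S = 28): continuation = e^(−0.04)·[0.4869·0.0000 + 0.5131·0.4000] = 0.1972; exercise value = 0.0000 ≤ continuation, so V_u = 0.1972
Node d (S = 14): continuation = e^(−0.04)·[0.4869·0.4000 + 0.5131·10.2000] = 5.2158; exercise value = 6.0000 > continuation, so V_d = 6.0000 (exercise)
Node 0 (S = 20): continuation = e^(−0.04)·[0.4869·0.1972 + 0.5131·6.0000] = 3.0503; exercise value = 0.0000 ≤ continuation, so V_0 = 3.0503

$3.05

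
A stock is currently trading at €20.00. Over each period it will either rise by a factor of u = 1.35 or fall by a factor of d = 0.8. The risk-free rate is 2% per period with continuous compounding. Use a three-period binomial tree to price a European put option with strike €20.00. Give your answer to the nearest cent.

€3.09

Risk-neutral probability p = (e^0.02 − 0.8)/(1.35 − 0.8) = 0.2202/0.5500 = 0.4004
Terminal stock prices: S_uuu = 49.21, S_uud = 29.16, S_udd = 17.28, S_ddd = 10.24
Terminal payoffs (K − S): max(-29.21, 0) = 0, max(-9.16, 0) = 0, max(2.72, 0) = 2.72, max(9.76, 0) = 9.76
Node uu (S = 36.45): V_uu = e^(−0.02)·[0.4004·0.0000 + 0.5996·0.0000] = 0.0000
Node ud (S = 21.6): V_ud = e^(−0.02)·[0.4004·0.0000 + 0.5996·2.7200] = 1.5987
Node dd (S = 12.8): V_dd = e^(−0.02)·[0.4004·2.7200 + 0.5996·9.7600] = 6.8040
Node u (S = 27): V_u = e^(−0.02)·[0.4004·0.0000 + 0.5996·1.5987] = 0.9397
Node d (S = 16): V_d = e^(−0.02)·[0.4004·1.5987 + 0.5996·6.8040] = 4.6265
Node 0 (S = 20): V_0 = e^(−0.02)·[0.4004·0.9397 + 0.5996·4.6265] = 3.0880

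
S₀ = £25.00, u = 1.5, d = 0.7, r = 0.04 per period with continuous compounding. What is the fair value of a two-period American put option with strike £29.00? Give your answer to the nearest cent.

£6.96

Risk-neutral probability p = (e^0.04 − 0.7)/(1.5 − 0.7) = 0.3408/0.8000 = 0.4260
Terminal stock prices: S_uu = 56.25, S_ud = 26.25, S_dd = 12.25
Terminal payoffs (K − S): max(-27.25, 0) = 0, max(2.75, 0) = 2.75, max(16.75, 0) = 16.75
Node u (S = 37.5): continuation = e^(−0.04)·[0.4260·0.0000 + 0.5740·2.7500] = 1.5166; exercise value = 0.0000 ≤ continuation, so V_u = 1.5166
Node d (S = 17.5): continuation = e^(−0.04)·[0.4260·2.7500 + 0.5740·16.7500] = 10.3629; exercise value = 11.5000 > continuation, so V_d = 11.5000 (exercise)
Node 0 (S = 25): continuation = e^(−0.04)·[0.4260·1.5166 + 0.5740·11.5000] = 6.9628; exercise value = 4.0000 ≤ continuation, so V_0 = 6.9628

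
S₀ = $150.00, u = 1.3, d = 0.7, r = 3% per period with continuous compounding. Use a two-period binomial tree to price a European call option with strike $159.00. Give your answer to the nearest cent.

$27.00

Risk-neutral probability p = (e^0.03 − 0.7)/(1.3 − 0.7) = 0.3305/0.6000 = 0.5508
Terminal stock prices: S_uu = 253.5, S_ud = 136.5, S_dd = 73.5
Terminal payoffs (S − K): max(94.5, 0) = 94.5, max(-22.5, 0) = 0, max(-85.5, 0) = 0
Node u (S = 195): V_u = e^(−0.03)·[0.5508·94.5000 + 0.4492·0.0000] = 50.5084
Node d (S = 105): V_d = e^(−0.03)·[0.5508·0.0000 + 0.4492·0.0000] = 0.0000
Node 0 (S = 150): V_0 = e^(−0.03)·[0.5508·50.5084 + 0.4492·0.0000] = 26.9957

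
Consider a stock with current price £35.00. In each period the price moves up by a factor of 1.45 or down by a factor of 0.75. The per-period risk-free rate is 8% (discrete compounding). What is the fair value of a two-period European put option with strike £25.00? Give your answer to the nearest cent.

£1.27

Risk-neutral probability p = (1 + 0.08 − 0.75)/(1.45 − 0.75) = 0.3300/0.7000 = 0.4714
Terminal stock prices: S_uu = 73.59, S_ud = 38.06, S_dd = 19.69
Terminal payoffs (K − S): max(-48.59, 0) = 0, max(-13.06, 0) = 0, max(5.312, 0) = 5.312
Node u (S = 50.75): V_u = 1/1.08·[0.4714·0.0000 + 0.5286·0.0000] = 0.0000
Node d (S = 26.25): V_d = 1/1.08·[0.4714·0.0000 + 0.5286·5.3125] = 2.6000
Node 0 (S = 35): V_0 = 1/1.08·[0.4714·0.0000 + 0.5286·2.6000] = 1.2725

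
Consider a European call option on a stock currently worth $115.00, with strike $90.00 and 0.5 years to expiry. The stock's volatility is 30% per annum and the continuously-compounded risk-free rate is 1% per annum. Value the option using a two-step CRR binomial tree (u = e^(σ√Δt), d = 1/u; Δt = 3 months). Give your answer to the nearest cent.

$26.79

CRR parameters: u = e^(σ√Δt) = e^(0.3·√0.25) = 1.1618, d = 1/u = 0.8607
Per-period rate: rΔt = 0.01·0.25 = 0.0025, so R = e^0.0025 = 1.0025
Risk-neutral probability p = (e^0.0025 − 0.8607)/(1.1618 − 0.8607) = 0.1418/0.3011 = 0.4709
Terminal stock prices: S_uu = 155.2, S_ud = 115, S_dd = 85.19
Terminal payoffs (S − K): max(65.23, 0) = 65.23, max(25, 0) = 25, max(-4.806, 0) = 0
Node u (S = 133.6): V_u = e^(−0.0025)·[0.4709·65.2338 + 0.5291·25.0000] = 43.8357
Node d (S = 98.98): V_d = e^(−0.0025)·[0.4709·25.0000 + 0.5291·0.0000] = 11.7427
Node 0 (S = 115): V_0 = e^(−0.0025)·[0.4709·43.8357 + 0.5291·11.7427] = 26.7877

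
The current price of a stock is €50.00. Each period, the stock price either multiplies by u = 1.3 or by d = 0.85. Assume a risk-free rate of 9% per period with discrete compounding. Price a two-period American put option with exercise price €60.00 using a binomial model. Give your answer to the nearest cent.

€10.00

Risk-neutral probability p = (1 + 0.09 − 0.85)/(1.3 − 0.85) = 0.2400/0.4500 = 0.5333
Terminal stock prices: S_uu = 84.5, S_ud = 55.25, S_dd = 36.12
Terminal payoffs (K − S): max(-24.5, 0) = 0, max(4.75, 0) = 4.75, max(23.88, 0) = 23.88
Node u (S = 65): continuation = 1/1.09·[0.5333·0.0000 + 0.4667·4.7500] = 2.0336; exercise value = 0.0000 ≤ continuation, so V_u = 2.0336
Node d (S = 42.5): continuation = 1/1.09·[0.5333·4.7500 + 0.4667·23.8750] = 12.5459; exercise value = 17.5000 > continuation, so V_d = 17.5000 (exercise)
Node 0 (S = 50): continuation = 1/1.09·[0.5333·2.0336 + 0.4667·17.5000] = 8.4874; exercise value = 10.0000 > continuation, so V_0 = 10.0000 (exercise)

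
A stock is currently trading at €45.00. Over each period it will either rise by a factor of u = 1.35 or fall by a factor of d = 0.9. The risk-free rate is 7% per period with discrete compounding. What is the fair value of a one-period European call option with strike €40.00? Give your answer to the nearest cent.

€7.62

Risk-neutral probability p = (1 + 0.07 − 0.9)/(1.35 − 0.9) = 0.1700/0.4500 = 0.3778
Terminal stock prices: S_u = 60.75, S_d = 40.5
Terminal payoffs (S − K): max(20.75, 0) = 20.75, max(0.5, 0) = 0.5
Node 0 (S = 45): V_0 = 1/1.07·[0.3778·20.7500 + 0.6222·0.5000] = 7.6168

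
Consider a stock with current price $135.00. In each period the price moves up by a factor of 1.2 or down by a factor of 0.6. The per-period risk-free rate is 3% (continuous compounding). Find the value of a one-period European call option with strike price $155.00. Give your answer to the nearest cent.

Risk-neutral probability p = (e^0.03 − 0.6)/(1.2 − 0.6) = 0.4305/0.6000 = 0.7174
Terminal stock prices: S_u = 162, S_d = 81
Terminal payoffs (S − K): max(7, 0) = 7, max(-74, 0) = 0
Node 0 (S = 135): V_0 = e^(−0.03)·[0.7174·7.0000 + 0.2826·0.0000] = 4.8735

$4.87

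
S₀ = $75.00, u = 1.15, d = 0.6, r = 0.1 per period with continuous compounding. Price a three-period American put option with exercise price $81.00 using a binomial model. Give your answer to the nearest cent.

$6.00

Risk-neutral probability p = (e^0.1 − 0.6)/(1.15 − 0.6) = 0.5052/0.5500 = 0.9185
Terminal stock prices: S_uuu = 114.1, S_uud = 59.51, S_udd = 31.05, S_ddd = 16.2
Terminal payoffs (K − S): max(-33.07, 0) = 0, max(21.49, 0) = 21.49, max(49.95, 0) = 49.95, max(64.8, 0) = 64.8
Node uu (S = 99.19): continuation = e^(−0.1)·[0.9185·0.0000 + 0.0815·21.4875] = 1.5847; exercise value = 0.0000 ≤ continuation, so V_uu = 1.5847
Node ud (S = 51.75): continuation = e^(−0.1)·[0.9185·21.4875 + 0.0815·49.9500] = 21.5418; exercise value = 29.2500 > continuation, so V_ud = 29.2500 (exercise)
Node dd (S = 27): continuation = e^(−0.1)·[0.9185·49.9500 + 0.0815·64.8000] = 46.2918; exercise value = 54.0000 > continuation, so V_dd = 54.0000 (exercise)
Node u (S = 86.25): continuation = e^(−0.1)·[0.9185·1.5847 + 0.0815·29.2500] = 3.4743; exercise value = 0.0000 ≤ continuation, so V_u = 3.4743
Node d (S = 45): continuation = e^(−0.1)·[0.9185·29.2500 + 0.0815·54.0000] = 28.2918; exercise value = 36.0000 > continuation, so V_d = 36.0000 (exercise)
Node 0 (S = 75): continuation = e^(−0.1)·[0.9185·3.4743 + 0.0815·36.0000] = 5.5424; exercise value = 6.0000 > continuation, so V_0 = 6.0000 (exercise)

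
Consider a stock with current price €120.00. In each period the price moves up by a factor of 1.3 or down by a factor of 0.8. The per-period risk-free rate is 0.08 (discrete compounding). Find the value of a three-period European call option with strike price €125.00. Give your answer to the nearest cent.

Risk-neutral probability p = (1 + 0.08 − 0.8)/(1.3 − 0.8) = 0.2800/0.5000 = 0.5600
Terminal stock prices: S_uuu = 263.6, S_uud = 162.2, S_udd = 99.84, S_ddd = 61.44
Terminal payoffs (S − K): max(138.6, 0) = 138.6, max(37.24, 0) = 37.24, max(-25.16, 0) = 0, max(-63.56, 0) = 0
Node uu (S = 202.8): V_uu = 1/1.08·[0.5600·138.6400 + 0.4400·37.2400] = 87.0593
Node ud (S = 124.8): V_ud = 1/1.08·[0.5600·37.2400 + 0.4400·0.0000] = 19.3096
Node dd (S = 76.8): V_dd = 1/1.08·[0.5600·0.0000 + 0.4400·0.0000] = 0.0000
Node u (S = 156): V_u = 1/1.08·[0.5600·87.0593 + 0.4400·19.3096] = 53.0087
Node d (S = 96): V_d = 1/1.08·[0.5600·19.3096 + 0.4400·0.0000] = 10.0124
Node 0 (S = 120): V_0 = 1/1.08·[0.5600·53.0087 + 0.4400·10.0124] = 31.5651

€31.57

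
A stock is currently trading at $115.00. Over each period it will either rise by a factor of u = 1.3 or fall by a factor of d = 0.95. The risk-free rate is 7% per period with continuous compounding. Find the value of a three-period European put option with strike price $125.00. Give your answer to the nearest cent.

Risk-neutral probability p = (e^0.07 − 0.95)/(1.3 − 0.95) = 0.1225/0.3500 = 0.3500
Terminal stock prices: S_uuu = 252.7, S_uud = 184.6, S_udd = 134.9, S_ddd = 98.6
Terminal payoffs (K − S): max(-127.7, 0) = 0, max(-59.63, 0) = 0, max(-9.924, 0) = 0, max(26.4, 0) = 26.4
Node uu (S = 194.4): V_uu = e^(−0.07)·[0.3500·0.0000 + 0.6500·0.0000] = 0.0000
Node ud (S = 142): V_ud = e^(−0.07)·[0.3500·0.0000 + 0.6500·0.0000] = 0.0000
Node dd (S = 103.8): V_dd = e^(−0.07)·[0.3500·0.0000 + 0.6500·26.4019] = 16.0004
Node u (S = 149.5): V_u = e^(−0.07)·[0.3500·0.0000 + 0.6500·0.0000] = 0.0000
Node d (S = 109.2): V_d = e^(−0.07)·[0.3500·0.0000 + 0.6500·16.0004] = 9.6968
Node 0 (S = 115): V_0 = e^(−0.07)·[0.3500·0.0000 + 0.6500·9.6968] = 5.8766

$5.88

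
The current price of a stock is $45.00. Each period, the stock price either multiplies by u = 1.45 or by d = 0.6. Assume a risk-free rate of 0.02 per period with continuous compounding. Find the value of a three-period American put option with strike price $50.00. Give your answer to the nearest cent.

$14.61

Risk-neutral probability p = (e^0.02 − 0.6)/(1.45 − 0.6) = 0.4202/0.8500 = 0.4944
Terminal stock prices: S_uuu = 137.2, S_uud = 56.77, S_udd = 23.49, S_ddd = 9.72
Terminal payoffs (K − S): max(-87.19, 0) = 0, max(-6.767, 0) = 0, max(26.51, 0) = 26.51, max(40.28, 0) = 40.28
Node uu (S = 94.61): continuation = e^(−0.02)·[0.4944·0.0000 + 0.5056·0.0000] = 0.0000; exercise value = 0.0000 ≤ continuation, so V_uu = 0.0000
Node ud (S = 39.15): continuation = e^(−0.02)·[0.4944·0.0000 + 0.5056·26.5100] = 13.1392; exercise value = 10.8500 ≤ continuation, so V_ud = 13.1392
Node dd (S = 16.2): continuation = e^(−0.02)·[0.4944·26.5100 + 0.5056·40.2800] = 32.8099; exercise value = 33.8000 > continuation, so V_dd = 33.8000 (exercise)
Node u (S = 65.25): continuation = e^(−0.02)·[0.4944·0.0000 + 0.5056·13.1392] = 6.5122; exercise value = 0.0000 ≤ continuation, so V_u = 6.5122
Node d (S = 27): continuation = e^(−0.02)·[0.4944·13.1392 + 0.5056·33.8000] = 23.1192; exercise value = 23.0000 ≤ continuation, so V_d = 23.1192
Node 0 (S = 45): continuation = e^(−0.02)·[0.4944·6.5122 + 0.5056·23.1192] = 14.6143; exercise value = 5.0000 ≤ continuation, so V_0 = 14.6143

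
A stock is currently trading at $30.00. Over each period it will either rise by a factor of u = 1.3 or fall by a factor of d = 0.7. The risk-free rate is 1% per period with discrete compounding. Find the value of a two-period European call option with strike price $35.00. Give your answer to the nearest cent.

Risk-neutral probability p = (1 + 0.01 − 0.7)/(1.3 − 0.7) = 0.3100/0.6000 = 0.5167
Terminal stock prices: S_uu = 50.7, S_ud = 27.3, S_dd = 14.7
Terminal payoffs (S − K): max(15.7, 0) = 15.7, max(-7.7, 0) = 0, max(-20.3, 0) = 0
Node u (S = 39): V_u = 1/1.01·[0.5167·15.7000 + 0.4833·0.0000] = 8.0314
Node d (S = 21): V_d = 1/1.01·[0.5167·0.0000 + 0.4833·0.0000] = 0.0000
Node 0 (S = 30): V_0 = 1/1.01·[0.5167·8.0314 + 0.4833·0.0000] = 4.1084

$4.11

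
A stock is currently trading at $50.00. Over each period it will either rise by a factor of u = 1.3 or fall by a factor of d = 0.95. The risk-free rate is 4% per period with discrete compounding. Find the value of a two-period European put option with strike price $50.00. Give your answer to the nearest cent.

Risk-neutral probability p = (1 + 0.04 − 0.95)/(1.3 − 0.95) = 0.0900/0.3500 = 0.2571
Terminal stock prices: S_uu = 84.5, S_ud = 61.75, S_dd = 45.12
Terminal payoffs (K − S): max(-34.5, 0) = 0, max(-11.75, 0) = 0, max(4.875, 0) = 4.875
Node u (S = 65): V_u = 1/1.04·[0.2571·0.0000 + 0.7429·0.0000] = 0.0000
Node d (S = 47.5): V_d = 1/1.04·[0.2571·0.0000 + 0.7429·4.8750] = 3.4821
Node 0 (S = 50): V_0 = 1/1.04·[0.2571·0.0000 + 0.7429·3.4821] = 2.4872

$2.49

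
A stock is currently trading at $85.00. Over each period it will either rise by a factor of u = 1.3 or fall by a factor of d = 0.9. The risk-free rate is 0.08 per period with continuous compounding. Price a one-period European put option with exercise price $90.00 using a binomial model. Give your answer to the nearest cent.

Risk-neutral probability p = (e^0.08 − 0.9)/(1.3 − 0.9) = 0.1833/0.4000 = 0.4582
Terminal stock prices: S_u = 110.5, S_d = 76.5
Terminal payoffs (K − S): max(-20.5, 0) = 0, max(13.5, 0) = 13.5
Node 0 (S = 85): V_0 = e^(−0.08)·[0.4582·0.0000 + 0.5418·13.5000] = 6.7517

$6.75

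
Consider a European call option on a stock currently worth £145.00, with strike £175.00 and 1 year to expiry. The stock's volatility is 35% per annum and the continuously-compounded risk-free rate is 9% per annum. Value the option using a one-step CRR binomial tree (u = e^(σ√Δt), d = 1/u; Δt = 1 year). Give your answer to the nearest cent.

£15.33

CRR parameters: u = e^(σ√Δt) = e^(0.35·√1) = 1.4191, d = 1/u = 0.7047
Per-period rate: rΔt = 0.09·1 = 0.09, so R = e^0.09 = 1.0942
Risk-neutral probability p = (e^0.09 − 0.7047)/(1.4191 − 0.7047) = 0.3895/0.7144 = 0.5452
Terminal stock prices: S_u = 205.8, S_d = 102.2
Terminal payoffs (S − K): max(30.76, 0) = 30.76, max(-72.82, 0) = 0
Node 0 (S = 145): V_0 = e^(−0.09)·[0.5452·30.7648 + 0.4548·0.0000] = 15.3296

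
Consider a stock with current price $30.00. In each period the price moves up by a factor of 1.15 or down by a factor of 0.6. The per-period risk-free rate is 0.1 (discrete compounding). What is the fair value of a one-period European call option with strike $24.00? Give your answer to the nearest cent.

$8.68

Risk-neutral probability p = (1 + 0.1 − 0.6)/(1.15 − 0.6) = 0.5000/0.5500 = 0.9091
Terminal stock prices: S_u = 34.5, S_d = 18
Terminal payoffs (S − K): max(10.5, 0) = 10.5, max(-6, 0) = 0
Node 0 (S = 30): V_0 = 1/1.1·[0.9091·10.5000 + 0.0909·0.0000] = 8.6777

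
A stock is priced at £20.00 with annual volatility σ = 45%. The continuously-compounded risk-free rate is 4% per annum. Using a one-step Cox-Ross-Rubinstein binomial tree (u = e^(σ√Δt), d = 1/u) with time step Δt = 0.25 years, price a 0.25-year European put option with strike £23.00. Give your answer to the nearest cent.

£3.72

CRR parameters: u = e^(σ√Δt) = e^(0.45·√0.25) = 1.2523, d = 1/u = 0.7985
Per-period rate: rΔt = 0.04·0.25 = 0.01, so R = e^0.01 = 1.0101
Risk-neutral probability p = (e^0.01 − 0.7985)/(1.2523 − 0.7985) = 0.2115/0.4538 = 0.4661
Terminal stock prices: S_u = 25.05, S_d = 15.97
Terminal payoffs (K − S): max(-2.046, 0) = 0, max(7.03, 0) = 7.03
Node 0 (S = 20): V_0 = e^(−0.01)·[0.4661·0.0000 + 0.5339·7.0297] = 3.7156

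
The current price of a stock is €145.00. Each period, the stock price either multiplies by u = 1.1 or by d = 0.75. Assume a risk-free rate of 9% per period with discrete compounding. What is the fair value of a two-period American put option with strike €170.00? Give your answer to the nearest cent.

€25.00

Risk-neutral probability p = (1 + 0.09 − 0.75)/(1.1 − 0.75) = 0.3400/0.3500 = 0.9714
Terminal stock prices: S_uu = 175.5, S_ud = 119.6, S_dd = 81.56
Terminal payoffs (K − S): max(-5.45, 0) = 0, max(50.38, 0) = 50.38, max(88.44, 0) = 88.44
Node u (S = 159.5): continuation = 1/1.09·[0.9714·0.0000 + 0.0286·50.3750] = 1.3204; exercise value = 10.5000 > continuation, so V_u = 10.5000 (exercise)
Node d (S = 108.8): continuation = 1/1.09·[0.9714·50.3750 + 0.0286·88.4375] = 47.2133; exercise value = 61.2500 > continuation, so V_d = 61.2500 (exercise)
Node 0 (S = 145): continuation = 1/1.09·[0.9714·10.5000 + 0.0286·61.2500] = 10.9633; exercise value = 25.0000 > continuation, so V_0 = 25.0000 (exercise)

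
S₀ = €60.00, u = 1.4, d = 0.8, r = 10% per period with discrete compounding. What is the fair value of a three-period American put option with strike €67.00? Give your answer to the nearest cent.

Risk-neutral probability p = (1 + 0.1 − 0.8)/(1.4 − 0.8) = 0.3000/0.6000 = 0.5000
Terminal stock prices: S_uuu = 164.6, S_uud = 94.08, S_udd = 53.76, S_ddd = 30.72
Terminal payoffs (K − S): max(-97.64, 0) = 0, max(-27.08, 0) = 0, max(13.24, 0) = 13.24, max(36.28, 0) = 36.28
Node uu (S = 117.6): continuation = 1/1.1·[0.5000·0.0000 + 0.5000·0.0000] = 0.0000; exercise value = 0.0000 ≤ continuation, so V_uu = 0.0000
Node ud (S = 67.2): continuation = 1/1.1·[0.5000·0.0000 + 0.5000·13.2400] = 6.0182; exercise value = 0.0000 ≤ continuation, so V_ud = 6.0182
Node dd (S = 38.4): continuation = 1/1.1·[0.5000·13.2400 + 0.5000·36.2800] = 22.5091; exercise value = 28.6000 > continuation, so V_dd = 28.6000 (exercise)
Node u (S = 84): continuation = 1/1.1·[0.5000·0.0000 + 0.5000·6.0182] = 2.7355; exercise value = 0.0000 ≤ continuation, so V_u = 2.7355
Node d (S = 48): continuation = 1/1.1·[0.5000·6.0182 + 0.5000·28.6000] = 15.7355; exercise value = 19.0000 > continuation, so V_d = 19.0000 (exercise)
Node 0 (S = 60): continuation = 1/1.1·[0.5000·2.7355 + 0.5000·19.0000] = 9.8798; exercise value = 7.0000 ≤ continuation, so V_0 = 9.8798

€9.88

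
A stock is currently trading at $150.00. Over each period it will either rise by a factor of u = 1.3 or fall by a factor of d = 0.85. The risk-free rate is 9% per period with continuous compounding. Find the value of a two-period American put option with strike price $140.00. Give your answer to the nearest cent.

Risk-neutral probability p = (e^0.09 − 0.85)/(1.3 − 0.85) = 0.2442/0.4500 = 0.5426
Terminal stock prices: S_uu = 253.5, S_ud = 165.8, S_dd = 108.4
Terminal payoffs (K − S): max(-113.5, 0) = 0, max(-25.75, 0) = 0, max(31.63, 0) = 31.63
Node u (S = 195): continuation = e^(−0.09)·[0.5426·0.0000 + 0.4574·0.0000] = 0.0000; exercise value = 0.0000 ≤ continuation, so V_u = 0.0000
Node d (S = 127.5): continuation = e^(−0.09)·[0.5426·0.0000 + 0.4574·31.6250] = 13.2200; exercise value = 12.5000 ≤ continuation, so V_d = 13.2200
Node 0 (S = 150): continuation = e^(−0.09)·[0.5426·0.0000 + 0.4574·13.2200] = 5.5263; exercise value = 0.0000 ≤ continuation, so V_0 = 5.5263

$5.53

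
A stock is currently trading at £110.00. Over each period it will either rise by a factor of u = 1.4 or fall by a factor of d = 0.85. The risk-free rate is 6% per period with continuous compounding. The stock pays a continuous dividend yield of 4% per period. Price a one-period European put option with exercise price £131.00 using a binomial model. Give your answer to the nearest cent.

Per-period risk-free factor R = e^0.06 = 1.0618; dividend-adjusted growth = e^(0.06−0.04) = 1.0202.
Risk-neutral probability p = (1.0202 − 0.85)/(1.4 − 0.85) = 0.1702/0.5500 = 0.3095
Terminal stock prices: S_u = 154, S_d = 93.5
Terminal payoffs (K − S): max(-23, 0) = 0, max(37.5, 0) = 37.5
Node 0 (S = 110): V_0 = e^(−0.06)·[0.3095·0.0000 + 0.6905·37.5000] = 24.3873

£24.39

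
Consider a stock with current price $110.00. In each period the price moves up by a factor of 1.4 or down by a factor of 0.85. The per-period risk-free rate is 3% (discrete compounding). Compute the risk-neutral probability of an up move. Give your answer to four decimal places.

p = 0.3273

Risk-neutral probability p = (1 + 0.03 − 0.85)/(1.4 − 0.85) = 0.1800/0.5500 = 0.3273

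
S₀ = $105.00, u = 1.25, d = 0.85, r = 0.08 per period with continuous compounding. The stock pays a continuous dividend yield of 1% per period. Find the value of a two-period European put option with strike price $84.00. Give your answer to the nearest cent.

$1.37

Per-period risk-free factor R = e^0.08 = 1.0833; dividend-adjusted growth = e^(0.08−0.01) = 1.0725.
Risk-neutral probability p = (1.0725 − 0.85)/(1.25 − 0.85) = 0.2225/0.4000 = 0.5563
Terminal stock prices: S_uu = 164.1, S_ud = 111.6, S_dd = 75.86
Terminal payoffs (K − S): max(-80.06, 0) = 0, max(-27.56, 0) = 0, max(8.138, 0) = 8.138
Node u (S = 131.2): V_u = e^(−0.08)·[0.5563·0.0000 + 0.4437·0.0000] = 0.0000
Node d (S = 89.25): V_d = e^(−0.08)·[0.5563·0.0000 + 0.4437·8.1375] = 3.3332
Node 0 (S = 105): V_0 = e^(−0.08)·[0.5563·0.0000 + 0.4437·3.3332] = 1.3653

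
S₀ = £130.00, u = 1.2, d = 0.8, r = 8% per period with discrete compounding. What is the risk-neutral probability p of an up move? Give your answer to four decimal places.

Risk-neutral probability p = (1 + 0.08 − 0.8)/(1.2 − 0.8) = 0.2800/0.4000 = 0.7000

p = 0.7000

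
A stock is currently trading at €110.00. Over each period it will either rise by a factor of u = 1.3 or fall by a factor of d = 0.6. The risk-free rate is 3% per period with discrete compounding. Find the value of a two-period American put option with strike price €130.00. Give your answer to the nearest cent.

€33.84

Risk-neutral probability p = (1 + 0.03 − 0.6)/(1.3 − 0.6) = 0.4300/0.7000 = 0.6143
Terminal stock prices: S_uu = 185.9, S_ud = 85.8, S_dd = 39.6
Terminal payoffs (K − S): max(-55.9, 0) = 0, max(44.2, 0) = 44.2, max(90.4, 0) = 90.4
Node u (S = 143): continuation = 1/1.03·[0.6143·0.0000 + 0.3857·44.2000] = 16.5520; exercise value = 0.0000 ≤ continuation, so V_u = 16.5520
Node d (S = 66): continuation = 1/1.03·[0.6143·44.2000 + 0.3857·90.4000] = 60.2136; exercise value = 64.0000 > continuation, so V_d = 64.0000 (exercise)
Node 0 (S = 110): continuation = 1/1.03·[0.6143·16.5520 + 0.3857·64.0000] = 33.8382; exercise value = 20.0000 ≤ continuation, so V_0 = 33.8382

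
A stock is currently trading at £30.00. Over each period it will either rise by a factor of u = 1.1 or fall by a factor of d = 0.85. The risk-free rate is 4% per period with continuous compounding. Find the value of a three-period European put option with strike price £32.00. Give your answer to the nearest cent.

£1.51

Risk-neutral probability p = (e^0.04 − 0.85)/(1.1 − 0.85) = 0.1908/0.2500 = 0.7632
Terminal stock prices: S_uuu = 39.93, S_uud = 30.86, S_udd = 23.84, S_ddd = 18.42
Terminal payoffs (K − S): max(-7.93, 0) = 0, max(1.145, 0) = 1.145, max(8.158, 0) = 8.158, max(13.58, 0) = 13.58
Node uu (S = 36.3): V_uu = e^(−0.04)·[0.7632·0.0000 + 0.2368·1.1450] = 0.2605
Node ud (S = 28.05): V_ud = e^(−0.04)·[0.7632·1.1450 + 0.2368·8.1575] = 2.6953
Node dd (S = 21.67): V_dd = e^(−0.04)·[0.7632·8.1575 + 0.2368·13.5763] = 9.0703
Node u (S = 33): V_u = e^(−0.04)·[0.7632·0.2605 + 0.2368·2.6953] = 0.8041
Node d (S = 25.5): V_d = e^(−0.04)·[0.7632·2.6953 + 0.2368·9.0703] = 4.0397
Node 0 (S = 30): V_0 = e^(−0.04)·[0.7632·0.8041 + 0.2368·4.0397] = 1.5086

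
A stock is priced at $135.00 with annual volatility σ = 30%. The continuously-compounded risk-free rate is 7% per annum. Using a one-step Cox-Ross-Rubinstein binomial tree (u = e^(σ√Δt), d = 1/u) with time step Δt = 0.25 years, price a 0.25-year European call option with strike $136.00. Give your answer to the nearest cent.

CRR parameters: u = e^(σ√Δt) = e^(0.3·√0.25) = 1.1618, d = 1/u = 0.8607
Per-period rate: rΔt = 0.07·0.25 = 0.0175, so R = e^0.0175 = 1.0177
Risk-neutral probability p = (e^0.0175 − 0.8607)/(1.1618 − 0.8607) = 0.1569/0.3011 = 0.5212
Terminal stock prices: S_u = 156.8, S_d = 116.2
Terminal payoffs (S − K): max(20.85, 0) = 20.85, max(-19.8, 0) = 0
Node 0 (S = 135): V_0 = e^(−0.0175)·[0.5212·20.8476 + 0.4788·0.0000] = 10.6772

$10.68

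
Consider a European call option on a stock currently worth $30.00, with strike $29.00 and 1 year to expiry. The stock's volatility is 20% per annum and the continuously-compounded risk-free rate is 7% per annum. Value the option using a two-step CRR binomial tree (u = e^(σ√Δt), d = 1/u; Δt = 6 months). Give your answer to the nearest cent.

$3.96

CRR parameters: u = e^(σ√Δt) = e^(0.2·√0.5) = 1.1519, d = 1/u = 0.8681
Per-period rate: rΔt = 0.07·0.5 = 0.035, so R = e^0.035 = 1.0356
Risk-neutral probability p = (e^0.035 − 0.8681)/(1.1519 − 0.8681) = 0.1675/0.2838 = 0.5902
Terminal stock prices: S_uu = 39.81, S_ud = 30, S_dd = 22.61
Terminal payoffs (S − K): max(10.81, 0) = 10.81, max(1, 0) = 1, max(-6.391, 0) = 0
Node u (S = 34.56): V_u = e^(−0.035)·[0.5902·10.8069 + 0.4098·1.0000] = 6.5547
Node d (S = 26.04): V_d = e^(−0.035)·[0.5902·1.0000 + 0.4098·0.0000] = 0.5699
Node 0 (S = 30): V_0 = e^(−0.035)·[0.5902·6.5547 + 0.4098·0.5699] = 3.9612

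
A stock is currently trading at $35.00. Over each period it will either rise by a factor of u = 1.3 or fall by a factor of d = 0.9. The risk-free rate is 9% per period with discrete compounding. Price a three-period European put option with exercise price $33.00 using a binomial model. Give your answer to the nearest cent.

$0.84

Risk-neutral probability p = (1 + 0.09 − 0.9)/(1.3 − 0.9) = 0.1900/0.4000 = 0.4750
Terminal stock prices: S_uuu = 76.89, S_uud = 53.24, S_udd = 36.86, S_ddd = 25.52
Terminal payoffs (K − S): max(-43.89, 0) = 0, max(-20.24, 0) = 0, max(-3.855, 0) = 0, max(7.485, 0) = 7.485
Node uu (S = 59.15): V_uu = 1/1.09·[0.4750·0.0000 + 0.5250·0.0000] = 0.0000
Node ud (S = 40.95): V_ud = 1/1.09·[0.4750·0.0000 + 0.5250·0.0000] = 0.0000
Node dd (S = 28.35): V_dd = 1/1.09·[0.4750·0.0000 + 0.5250·7.4850] = 3.6052
Node u (S = 45.5): V_u = 1/1.09·[0.4750·0.0000 + 0.5250·0.0000] = 0.0000
Node d (S = 31.5): V_d = 1/1.09·[0.4750·0.0000 + 0.5250·3.6052] = 1.7364
Node 0 (S = 35): V_0 = 1/1.09·[0.4750·0.0000 + 0.5250·1.7364] = 0.8364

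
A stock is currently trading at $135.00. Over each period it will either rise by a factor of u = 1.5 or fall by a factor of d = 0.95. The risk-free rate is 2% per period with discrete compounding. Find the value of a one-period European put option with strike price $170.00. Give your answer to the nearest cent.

Risk-neutral probability p = (1 + 0.02 − 0.95)/(1.5 − 0.95) = 0.0700/0.5500 = 0.1273
Terminal stock prices: S_u = 202.5, S_d = 128.2
Terminal payoffs (K − S): max(-32.5, 0) = 0, max(41.75, 0) = 41.75
Node 0 (S = 135): V_0 = 1/1.02·[0.1273·0.0000 + 0.8727·41.7500] = 35.7219

$35.72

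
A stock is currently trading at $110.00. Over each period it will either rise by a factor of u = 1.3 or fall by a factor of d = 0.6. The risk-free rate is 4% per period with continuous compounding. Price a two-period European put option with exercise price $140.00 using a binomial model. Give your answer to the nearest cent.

Risk-neutral probability p = (e^0.04 − 0.6)/(1.3 − 0.6) = 0.4408/0.7000 = 0.6297
Terminal stock prices: S_uu = 185.9, S_ud = 85.8, S_dd = 39.6
Terminal payoffs (K − S): max(-45.9, 0) = 0, max(54.2, 0) = 54.2, max(100.4, 0) = 100.4
Node u (S = 143): V_u = e^(−0.04)·[0.6297·0.0000 + 0.3703·54.2000] = 19.2817
Node d (S = 66): V_d = e^(−0.04)·[0.6297·54.2000 + 0.3703·100.4000] = 68.5105
Node 0 (S = 110): V_0 = e^(−0.04)·[0.6297·19.2817 + 0.3703·68.5105] = 36.0389

$36.04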